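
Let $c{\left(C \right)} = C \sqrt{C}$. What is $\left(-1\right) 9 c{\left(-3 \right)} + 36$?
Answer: $36 + 27 i \sqrt{3} \approx 36.0 + 46.765 i$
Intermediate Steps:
$c{\left(C \right)} = C^{\frac{3}{2}}$
$\left(-1\right) 9 c{\left(-3 \right)} + 36 = \left(-1\right) 9 \left(-3\right)^{\frac{3}{2}} + 36 = - 9 \left(- 3 i \sqrt{3}\right) + 36 = 27 i \sqrt{3} + 36 = 36 + 27 i \sqrt{3}$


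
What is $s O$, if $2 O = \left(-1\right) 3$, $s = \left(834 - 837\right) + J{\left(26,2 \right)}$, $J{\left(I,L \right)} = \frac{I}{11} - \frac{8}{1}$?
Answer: $\frac{285}{22} \approx 12.955$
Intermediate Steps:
$J{\left(I,L \right)} = -8 + \frac{I}{11}$ ($J{\left(I,L \right)} = I \frac{1}{11} - 8 = \frac{I}{11} - 8 = -8 + \frac{I}{11}$)
$s = - \frac{95}{11}$ ($s = \left(834 - 837\right) + \left(-8 + \frac{1}{11} \cdot 26\right) = -3 + \left(-8 + \frac{26}{11}\right) = -3 - \frac{62}{11} = - \frac{95}{11} \approx -8.6364$)
$O = - \frac{3}{2}$ ($O = \frac{\left(-1\right) 3}{2} = \frac{1}{2} \left(-3\right) = - \frac{3}{2} \approx -1.5$)
$s O = \left(- \frac{95}{11}\right) \left(- \frac{3}{2}\right) = \frac{285}{22}$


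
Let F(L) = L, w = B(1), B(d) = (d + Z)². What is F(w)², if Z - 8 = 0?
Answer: 6561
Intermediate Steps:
Z = 8 (Z = 8 + 0 = 8)
B(d) = (8 + d)² (B(d) = (d + 8)² = (8 + d)²)
w = 81 (w = (8 + 1)² = 9² = 81)
F(w)² = 81² = 6561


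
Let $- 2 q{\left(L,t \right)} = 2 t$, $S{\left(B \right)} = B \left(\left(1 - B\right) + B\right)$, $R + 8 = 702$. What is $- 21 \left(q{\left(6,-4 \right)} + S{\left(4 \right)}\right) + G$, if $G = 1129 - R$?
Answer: $267$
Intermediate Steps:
$R = 694$ ($R = -8 + 702 = 694$)
$S{\left(B \right)} = B$ ($S{\left(B \right)} = B 1 = B$)
$q{\left(L,t \right)} = - t$ ($q{\left(L,t \right)} = - \frac{2 t}{2} = - t$)
$G = 435$ ($G = 1129 - 694 = 435$)
$- 21 \left(q{\left(6,-4 \right)} + S{\left(4 \right)}\right) + G = - 21 \left(\left(-1\right) \left(-4\right) + 4\right) + 435 = - 21 \left(4 + 4\right) + 435 = \left(-21\right) 8 + 435 = -168 + 435 = 267$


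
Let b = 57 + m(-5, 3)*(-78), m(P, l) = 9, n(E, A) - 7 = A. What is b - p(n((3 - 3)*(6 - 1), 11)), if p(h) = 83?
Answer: -728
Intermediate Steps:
n(E, A) = 7 + A
b = -645 (b = 57 + 9*(-78) = 57 - 702 = -645)
b - p(n((3 - 3)*(6 - 1), 11)) = -645 - 1*83 = -645 - 83 = -728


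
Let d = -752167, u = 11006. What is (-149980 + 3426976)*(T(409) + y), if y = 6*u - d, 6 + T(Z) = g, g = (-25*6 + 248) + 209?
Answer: 2682234333984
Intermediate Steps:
g = 307 (g = (-150 + 248) + 209 = 98 + 209 = 307)
T(Z) = 301 (T(Z) = -6 + 307 = 301)
y = 818203 (y = 6*11006 - 1*(-752167) = 66036 + 752167 = 818203)
(-149980 + 3426976)*(T(409) + y) = (-149980 + 3426976)*(301 + 818203) = 3276996*818504 = 2682234333984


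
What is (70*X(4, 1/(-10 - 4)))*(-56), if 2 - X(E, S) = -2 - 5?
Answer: -35280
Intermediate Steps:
X(E, S) = 9 (X(E, S) = 2 - (-2 - 5) = 2 - 1*(-7) = 2 + 7 = 9)
(70*X(4, 1/(-10 - 4)))*(-56) = (70*9)*(-56) = 630*(-56) = -35280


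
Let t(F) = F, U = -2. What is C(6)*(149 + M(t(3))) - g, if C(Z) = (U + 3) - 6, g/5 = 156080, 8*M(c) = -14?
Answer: -3124545/4 ≈ -7.8114e+5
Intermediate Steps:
M(c) = -7/4 (M(c) = (1/8)*(-14) = -7/4)
g = 780400 (g = 5*156080 = 780400)
C(Z) = -5 (C(Z) = (-2 + 3) - 6 = 1 - 6 = -5)
C(6)*(149 + M(t(3))) - g = -5*(149 - 7/4) - 1*780400 = -5*589/4 - 780400 = -2945/4 - 780400 = -3124545/4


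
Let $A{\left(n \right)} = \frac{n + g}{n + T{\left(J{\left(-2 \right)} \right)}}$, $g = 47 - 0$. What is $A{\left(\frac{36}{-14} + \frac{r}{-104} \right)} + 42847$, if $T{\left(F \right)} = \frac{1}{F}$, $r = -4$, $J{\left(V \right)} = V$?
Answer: $\frac{23643451}{552} \approx 42832.0$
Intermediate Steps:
$g = 47$ ($g = 47 + 0 = 47$)
$A{\left(n \right)} = \frac{47 + n}{- \frac{1}{2} + n}$ ($A{\left(n \right)} = \frac{n + 47}{n + \frac{1}{-2}} = \frac{47 + n}{n - \frac{1}{2}} = \frac{47 + n}{- \frac{1}{2} + n}$)
$A{\left(\frac{36}{-14} + \frac{r}{-104} \right)} + 42847 = \frac{2 \left(47 + \left(\frac{36}{-14} - \frac{4}{-104}\right)\right)}{-1 + 2 \left(\frac{36}{-14} - \frac{4}{-104}\right)} + 42847 = \frac{2 \left(47 + \left(36 \left(- \frac{1}{14}\right) - - \frac{1}{26}\right)\right)}{-1 + 2 \left(36 \left(- \frac{1}{14}\right) - - \frac{1}{26}\right)} + 42847 = \frac{2 \left(47 + \left(- \frac{18}{7} + \frac{1}{26}\right)\right)}{-1 + 2 \left(- \frac{18}{7} + \frac{1}{26}\right)} + 42847 = \frac{2 \left(47 - \frac{461}{182}\right)}{-1 + 2 \left(- \frac{461}{182}\right)} + 42847 = 2 \frac{1}{-1 - \frac{461}{91}} \cdot \frac{8093}{182} + 42847 = 2 \frac{1}{- \frac{552}{91}} \cdot \frac{8093}{182} + 42847 = 2 \left(- \frac{91}{552}\right) \frac{8093}{182} + 42847 = - \frac{8093}{552} + 42847 = \frac{23643451}{552}$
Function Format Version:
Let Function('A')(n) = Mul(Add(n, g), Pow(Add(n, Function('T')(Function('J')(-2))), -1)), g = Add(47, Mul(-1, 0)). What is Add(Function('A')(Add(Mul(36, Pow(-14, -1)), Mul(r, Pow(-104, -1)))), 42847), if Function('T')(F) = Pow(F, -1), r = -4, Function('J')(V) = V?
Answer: Rational(23643451, 552) ≈ 42832.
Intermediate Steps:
g = 47 (g = Add(47, 0) = 47)
Function('A')(n) = Mul(Pow(Add(Rational(-1, 2), n), -1), Add(47, n)) (Function('A')(n) = Mul(Add(n, 47), Pow(Add(n, Pow(-2, -1)), -1)) = Mul(Add(47, n), Pow(Add(n, Rational(-1, 2)), -1)) = Mul(Add(47, n), Pow(Add(Rational(-1, 2), n), -1)) = Mul(Pow(Add(Rational(-1, 2), n), -1), Add(47, n)))
Add(Function('A')(Add(Mul(36, Pow(-14, -1)), Mul(r, Pow(-104, -1)))), 42847) = Add(Mul(2, Pow(Add(-1, Mul(2, Add(Mul(36, Pow(-14, -1)), Mul(-4, Pow(-104, -1))))), -1), Add(47, Add(Mul(36, Pow(-14, -1)), Mul(-4, Pow(-104, -1))))), 42847) = Add(Mul(2, Pow(Add(-1, Mul(2, Add(Mul(36, Rational(-1, 14)), Mul(-4, Rational(-1, 104))))), -1), Add(47, Add(Mul(36, Rational(-1, 14)), Mul(-4, Rational(-1, 104))))), 42847) = Add(Mul(2, Pow(Add(-1, Mul(2, Add(Rational(-18, 7), Rational(1, 26)))), -1), Add(47, Add(Rational(-18, 7), Rational(1, 26)))), 42847) = Add(Mul(2, Pow(Add(-1, Mul(2, Rational(-461, 182))), -1), Add(47, Rational(-461, 182))), 42847) = Add(Mul(2, Pow(Add(-1, Rational(-461, 91)), -1), Rational(8093, 182)), 42847) = Add(Mul(2, Pow(Rational(-552, 91), -1), Rational(8093, 182)), 42847) = Add(Mul(2, Rational(-91, 552), Rational(8093, 182)), 42847) = Add(Rational(-8093, 552), 42847) = Rational(23643451, 552)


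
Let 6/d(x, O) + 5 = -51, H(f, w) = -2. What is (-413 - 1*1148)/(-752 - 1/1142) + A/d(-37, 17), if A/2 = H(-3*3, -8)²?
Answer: -187019854/2576355 ≈ -72.591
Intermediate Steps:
d(x, O) = -3/28 (d(x, O) = 6/(-5 - 51) = 6/(-56) = 6*(-1/56) = -3/28)
A = 8 (A = 2*(-2)² = 2*4 = 8)
(-413 - 1*1148)/(-752 - 1/1142) + A/d(-37, 17) = (-413 - 1*1148)/(-752 - 1/1142) + 8/(-3/28) = (-413 - 1148)/(-752 - 1*1/1142) + 8*(-28/3) = -1561/(-752 - 1/1142) - 224/3 = -1561/(-858785/1142) - 224/3 = -1561*(-1142/858785) - 224/3 = 1782662/858785 - 224/3 = -187019854/2576355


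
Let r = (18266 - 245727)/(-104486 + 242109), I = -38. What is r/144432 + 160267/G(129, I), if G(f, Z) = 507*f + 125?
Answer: 398204839973363/162813859628976 ≈ 2.4458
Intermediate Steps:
G(f, Z) = 125 + 507*f
r = -227461/137623 ≈ -1.6528
r/144432 + 160267/G(129, I) = -227461/137623/144432 + 160267/(125 + 507*129) = -227461/137623*1/144432 + 160267/(125 + 65403) = -227461/19877165136 + 160267/65528 = 398204839973363/162813859628976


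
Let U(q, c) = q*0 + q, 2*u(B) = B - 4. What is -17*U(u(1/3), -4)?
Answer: 187/6 ≈ 31.167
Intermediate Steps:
u(B) = -2 + B/2 (u(B) = (B - 4)/2 = (-4 + B)/2 = -2 + B/2)
U(q, c) = q (U(q, c) = 0 + q = q)
-17*U(u(1/3), -4) = -17*(-2 + (½)/3) = -17*(-2 + (½)*(⅓)) = -17*(-2 + ⅙) = -17*(-11/6) = 187/6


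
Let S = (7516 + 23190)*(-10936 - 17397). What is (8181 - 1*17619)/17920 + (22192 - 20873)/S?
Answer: -2052754623851/3897569079040 ≈ -0.52668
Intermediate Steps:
S = -869993098 (S = 30706*(-28333) = -869993098)
(8181 - 1*17619)/17920 + (22192 - 20873)/S = (8181 - 1*17619)/17920 + (22192 - 20873)/(-869993098) = (8181 - 17619)*(1/17920) + 1319*(-1/869993098) = -9438*1/17920 - 1319/869993098 = -4719/8960 - 1319/869993098 = -2052754623851/3897569079040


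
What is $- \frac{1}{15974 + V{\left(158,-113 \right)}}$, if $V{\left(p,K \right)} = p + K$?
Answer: $- \frac{1}{16019} \approx -6.2426 \cdot 10^{-5}$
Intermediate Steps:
$V{\left(p,K \right)} = K + p$
$- \frac{1}{15974 + V{\left(158,-113 \right)}} = - \frac{1}{15974 + \left(-113 + 158\right)} = - \frac{1}{15974 + 45} = - \frac{1}{16019}$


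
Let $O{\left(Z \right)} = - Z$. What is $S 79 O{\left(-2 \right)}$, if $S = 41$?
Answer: $6478$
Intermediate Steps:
$S 79 O{\left(-2 \right)} = 41 \cdot 79 \left(\left(-1\right) \left(-2\right)\right) = 3239 \cdot 2 = 6478$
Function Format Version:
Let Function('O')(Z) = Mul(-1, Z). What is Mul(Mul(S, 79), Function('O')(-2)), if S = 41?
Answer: 6478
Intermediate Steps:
Mul(Mul(S, 79), Function('O')(-2)) = Mul(Mul(41, 79), Mul(-1, -2)) = Mul(3239, 2) = 6478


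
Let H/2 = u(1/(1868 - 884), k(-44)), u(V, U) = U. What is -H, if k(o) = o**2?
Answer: -3872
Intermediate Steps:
H = 3872 (H = 2*(-44)**2 = 2*1936 = 3872)
-H = -1*3872 = -3872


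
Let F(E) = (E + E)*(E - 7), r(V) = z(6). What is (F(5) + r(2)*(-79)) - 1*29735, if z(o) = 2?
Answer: -29913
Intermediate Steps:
r(V) = 2
F(E) = 2*E*(-7 + E) (F(E) = (2*E)*(-7 + E) = 2*E*(-7 + E))
(F(5) + r(2)*(-79)) - 1*29735 = (2*5*(-7 + 5) + 2*(-79)) - 1*29735 = (2*5*(-2) - 158) - 29735 = (-20 - 158) - 29735 = -178 - 29735 = -29913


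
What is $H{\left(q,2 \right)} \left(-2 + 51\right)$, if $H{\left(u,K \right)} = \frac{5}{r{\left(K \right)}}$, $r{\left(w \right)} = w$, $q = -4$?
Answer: $\frac{245}{2} \approx 122.5$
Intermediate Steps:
$H{\left(u,K \right)} = \frac{5}{K}$
$H{\left(q,2 \right)} \left(-2 + 51\right) = \frac{5}{2} \left(-2 + 51\right) = 5 \cdot \frac{1}{2} \cdot 49 = \frac{5}{2} \cdot 49 = \frac{245}{2}$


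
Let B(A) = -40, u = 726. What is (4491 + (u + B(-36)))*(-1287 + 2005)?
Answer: 3717086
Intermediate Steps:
(4491 + (u + B(-36)))*(-1287 + 2005) = (4491 + (726 - 40))*(-1287 + 2005) = (4491 + 686)*718 = 5177*718 = 3717086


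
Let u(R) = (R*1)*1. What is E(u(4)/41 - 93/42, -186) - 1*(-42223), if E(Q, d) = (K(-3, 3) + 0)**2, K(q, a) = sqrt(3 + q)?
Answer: 42223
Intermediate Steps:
u(R) = R (u(R) = R*1 = R)
E(Q, d) = 0 (E(Q, d) = (sqrt(3 - 3) + 0)**2 = (sqrt(0) + 0)**2 = (0 + 0)**2 = 0**2 = 0)
E(u(4)/41 - 93/42, -186) - 1*(-42223) = 0 - 1*(-42223) = 0 + 42223 = 42223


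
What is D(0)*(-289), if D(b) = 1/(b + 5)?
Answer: -289/5 ≈ -57.800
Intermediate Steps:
D(b) = 1/(5 + b)
D(0)*(-289) = -289/(5 + 0) = -289/5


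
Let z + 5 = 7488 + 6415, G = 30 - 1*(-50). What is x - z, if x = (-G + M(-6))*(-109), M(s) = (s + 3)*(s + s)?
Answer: -9102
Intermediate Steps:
G = 80 (G = 30 + 50 = 80)
M(s) = 2*s*(3 + s) (M(s) = (3 + s)*(2*s) = 2*s*(3 + s))
z = 13898 (z = -5 + (7488 + 6415) = -5 + 13903 = 13898)
x = 4796 (x = (-1*80 + 2*(-6)*(3 - 6))*(-109) = (-80 + 2*(-6)*(-3))*(-109) = (-80 + 36)*(-109) = -44*(-109) = 4796)
x - z = 4796 - 1*13898 = 4796 - 13898 = -9102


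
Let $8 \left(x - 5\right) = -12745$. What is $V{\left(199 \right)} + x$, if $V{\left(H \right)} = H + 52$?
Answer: $- \frac{10697}{8} \approx -1337.1$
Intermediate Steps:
$V{\left(H \right)} = 52 + H$
$x = - \frac{12705}{8}$ ($x = 5 + \frac{1}{8} \left(-12745\right) = 5 - \frac{12745}{8} = - \frac{12705}{8} \approx -1588.1$)
$V{\left(199 \right)} + x = \left(52 + 199\right) - \frac{12705}{8} = 251 - \frac{12705}{8} = - \frac{10697}{8}$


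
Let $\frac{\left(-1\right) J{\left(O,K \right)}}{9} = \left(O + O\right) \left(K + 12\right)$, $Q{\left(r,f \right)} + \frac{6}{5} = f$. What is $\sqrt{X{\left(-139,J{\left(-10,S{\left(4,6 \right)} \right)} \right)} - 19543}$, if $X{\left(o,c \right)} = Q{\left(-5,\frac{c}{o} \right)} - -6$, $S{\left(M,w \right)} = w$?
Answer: $\frac{i \sqrt{9448698055}}{695} \approx 139.86 i$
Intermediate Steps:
$Q{\left(r,f \right)} = - \frac{6}{5} + f$
$J{\left(O,K \right)} = - 18 O \left(12 + K\right)$ ($J{\left(O,K \right)} = - 9 \left(O + O\right) \left(K + 12\right) = - 9 \cdot 2 O \left(12 + K\right) = - 18 O \left(12 + K\right)$)
$X{\left(o,c \right)} = \frac{24}{5} + \frac{c}{o}$ ($X{\left(o,c \right)} = \left(- \frac{6}{5} + \frac{c}{o}\right) - -6 = \left(- \frac{6}{5} + \frac{c}{o}\right) + 6 = \frac{24}{5} + \frac{c}{o}$)
$\sqrt{X{\left(-139,J{\left(-10,S{\left(4,6 \right)} \right)} \right)} - 19543} = \sqrt{\left(\frac{24}{5} + \frac{\left(-18\right) \left(-10\right) \left(12 + 6\right)}{-139}\right) - 19543} = \sqrt{\left(\frac{24}{5} + \left(-18\right) \left(-10\right) 18 \left(- \frac{1}{139}\right)\right) - 19543} = \sqrt{\left(\frac{24}{5} + 3240 \left(- \frac{1}{139}\right)\right) - 19543} = \sqrt{\left(\frac{24}{5} - \frac{3240}{139}\right) - 19543} = \sqrt{- \frac{12864}{695} - 19543} = \sqrt{- \frac{13595249}{695}} = \frac{i \sqrt{9448698055}}{695}$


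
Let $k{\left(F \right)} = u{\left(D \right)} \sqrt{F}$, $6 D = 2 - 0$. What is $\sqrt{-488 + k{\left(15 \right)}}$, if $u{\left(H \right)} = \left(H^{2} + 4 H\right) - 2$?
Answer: $\frac{\sqrt{-4392 - 5 \sqrt{15}}}{3} \approx 22.139 i$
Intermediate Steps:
$D = \frac{1}{3}$ ($D = \frac{2 - 0}{6} = \frac{2 + 0}{6} = \frac{1}{6} \cdot 2 = \frac{1}{3} \approx 0.33333$)
$u{\left(H \right)} = -2 + H^{2} + 4 H$
$k{\left(F \right)} = - \frac{5 \sqrt{F}}{9}$ ($k{\left(F \right)} = \left(-2 + \left(\frac{1}{3}\right)^{2} + 4 \cdot \frac{1}{3}\right) \sqrt{F} = \left(-2 + \frac{1}{9} + \frac{4}{3}\right) \sqrt{F} = - \frac{5 \sqrt{F}}{9}$)
$\sqrt{-488 + k{\left(15 \right)}} = \sqrt{-488 - \frac{5 \sqrt{15}}{9}}$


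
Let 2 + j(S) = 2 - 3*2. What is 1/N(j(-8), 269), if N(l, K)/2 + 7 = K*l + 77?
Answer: -1/3088 ≈ -0.00032383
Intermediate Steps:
j(S) = -6 (j(S) = -2 + (2 - 3*2) = -2 + (2 - 6) = -2 - 4 = -6)
N(l, K) = 140 + 2*K*l (N(l, K) = -14 + 2*(K*l + 77) = -14 + 2*(77 + K*l) = -14 + (154 + 2*K*l) = 140 + 2*K*l)
1/N(j(-8), 269) = 1/(140 + 2*269*(-6)) = 1/(140 - 3228) = 1/(-3088) = -1/3088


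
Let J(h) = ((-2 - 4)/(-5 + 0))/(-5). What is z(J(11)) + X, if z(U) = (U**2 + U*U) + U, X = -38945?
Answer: -24340703/625 ≈ -38945.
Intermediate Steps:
J(h) = -6/25 (J(h) = -6/(-5)*(-1/5) = -6*(-1/5)*(-1/5) = (6/5)*(-1/5) = -6/25)
z(U) = U + 2*U**2 (z(U) = (U**2 + U**2) + U = 2*U**2 + U = U + 2*U**2)
z(J(11)) + X = -6*(1 + 2*(-6/25))/25 - 38945 = -6*(1 - 12/25)/25 - 38945 = -6/25*13/25 - 38945 = -78/625 - 38945 = -24340703/625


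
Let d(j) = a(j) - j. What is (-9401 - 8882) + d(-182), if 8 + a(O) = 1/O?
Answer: -3295839/182 ≈ -18109.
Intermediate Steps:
a(O) = -8 + 1/O
d(j) = -8 + 1/j - j (d(j) = (-8 + 1/j) - j = -8 + 1/j - j)
(-9401 - 8882) + d(-182) = (-9401 - 8882) + (-8 + 1/(-182) - 1*(-182)) = -18283 + (-8 - 1/182 + 182) = -18283 + 31667/182 = -3295839/182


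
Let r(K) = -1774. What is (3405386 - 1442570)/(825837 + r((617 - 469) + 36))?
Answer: 1962816/824063 ≈ 2.3819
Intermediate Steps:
(3405386 - 1442570)/(825837 + r((617 - 469) + 36)) = (3405386 - 1442570)/(825837 - 1774) = 1962816/824063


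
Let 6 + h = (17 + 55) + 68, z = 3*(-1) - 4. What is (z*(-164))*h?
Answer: 153832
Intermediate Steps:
z = -7 (z = -3 - 4 = -7)
h = 134 (h = -6 + ((17 + 55) + 68) = -6 + (72 + 68) = -6 + 140 = 134)
(z*(-164))*h = -7*(-164)*134 = 1148*134 = 153832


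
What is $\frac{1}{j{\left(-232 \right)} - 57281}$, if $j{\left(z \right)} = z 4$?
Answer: $- \frac{1}{58209} \approx -1.7179 \cdot 10^{-5}$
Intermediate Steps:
$j{\left(z \right)} = 4 z$
$\frac{1}{j{\left(-232 \right)} - 57281} = \frac{1}{4 \left(-232\right) - 57281} = \frac{1}{-928 - 57281} = \frac{1}{-58209} = - \frac{1}{58209}$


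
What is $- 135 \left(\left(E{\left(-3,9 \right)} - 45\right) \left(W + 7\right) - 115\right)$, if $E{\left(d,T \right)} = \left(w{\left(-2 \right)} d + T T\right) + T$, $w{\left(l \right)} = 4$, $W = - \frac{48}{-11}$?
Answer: $-35100$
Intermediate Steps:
$W = \frac{48}{11}$ ($W = \left(-48\right) \left(- \frac{1}{11}\right) = \frac{48}{11} \approx 4.3636$)
$E{\left(d,T \right)} = T + T^{2} + 4 d$ ($E{\left(d,T \right)} = \left(4 d + T T\right) + T = \left(4 d + T^{2}\right) + T = \left(T^{2} + 4 d\right) + T = T + T^{2} + 4 d$)
$- 135 \left(\left(E{\left(-3,9 \right)} - 45\right) \left(W + 7\right) - 115\right) = - 135 \left(\left(\left(9 + 9^{2} + 4 \left(-3\right)\right) - 45\right) \left(\frac{48}{11} + 7\right) - 115\right) = - 135 \left(\left(\left(9 + 81 - 12\right) - 45\right) \frac{125}{11} - 115\right) = - 135 \left(\left(78 - 45\right) \frac{125}{11} - 115\right) = - 135 \left(33 \cdot \frac{125}{11} - 115\right) = - 135 \left(375 - 115\right) = \left(-135\right) 260 = -35100$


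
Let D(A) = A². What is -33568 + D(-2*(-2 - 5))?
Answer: -33372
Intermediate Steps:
-33568 + D(-2*(-2 - 5)) = -33568 + (-2*(-2 - 5))² = -33568 + (-2*(-7))² = -33568 + 14² = -33568 + 196 = -33372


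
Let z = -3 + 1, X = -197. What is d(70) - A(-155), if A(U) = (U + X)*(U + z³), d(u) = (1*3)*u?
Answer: -57166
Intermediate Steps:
z = -2
d(u) = 3*u
A(U) = (-197 + U)*(-8 + U) (A(U) = (U - 197)*(U + (-2)³) = (-197 + U)*(U - 8) = (-197 + U)*(-8 + U))
d(70) - A(-155) = 3*70 - (1576 + (-155)² - 205*(-155)) = 210 - (1576 + 24025 + 31775) = 210 - 1*57376 = 210 - 57376 = -57166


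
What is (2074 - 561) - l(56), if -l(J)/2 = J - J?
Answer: 1513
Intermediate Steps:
l(J) = 0 (l(J) = -2*(J - J) = -2*0 = 0)
(2074 - 561) - l(56) = (2074 - 561) - 1*0 = 1513 + 0 = 1513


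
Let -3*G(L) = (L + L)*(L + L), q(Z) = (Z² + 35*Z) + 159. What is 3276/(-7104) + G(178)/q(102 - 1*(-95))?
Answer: -112589509/81452688 ≈ -1.3823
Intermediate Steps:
q(Z) = 159 + Z² + 35*Z
G(L) = -4*L²/3 (G(L) = -(L + L)*(L + L)/3 = -2*L*2*L/3 = -4*L²/3)
3276/(-7104) + G(178)/q(102 - 1*(-95)) = 3276/(-7104) + (-4/3*178²)/(159 + (102 - 1*(-95))² + 35*(102 - 1*(-95))) = 3276*(-1/7104) + (-4/3*31684)/(159 + (102 + 95)² + 35*(102 + 95)) = -273/592 - 126736/(3*(159 + 197² + 35*197)) = -273/592 - 126736/(3*(159 + 38809 + 6895)) = -273/592 - 126736/3/45863 = -273/592 - 126736/3*1/45863 = -273/592 - 126736/137589 = -112589509/81452688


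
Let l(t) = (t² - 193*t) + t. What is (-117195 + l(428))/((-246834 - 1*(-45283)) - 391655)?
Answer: 16187/593206 ≈ 0.027287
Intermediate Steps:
l(t) = t² - 192*t
(-117195 + l(428))/((-246834 - 1*(-45283)) - 391655) = (-117195 + 428*(-192 + 428))/((-246834 - 1*(-45283)) - 391655) = (-117195 + 428*236)/((-246834 + 45283) - 391655) = (-117195 + 101008)/(-201551 - 391655) = -16187/(-593206) = -16187*(-1/593206) = 16187/593206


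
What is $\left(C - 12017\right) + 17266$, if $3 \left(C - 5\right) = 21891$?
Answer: $12551$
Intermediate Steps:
$C = 7302$ ($C = 5 + \frac{1}{3} \cdot 21891 = 5 + 7297 = 7302$)
$\left(C - 12017\right) + 17266 = \left(7302 - 12017\right) + 17266 = -4715 + 17266 = 12551$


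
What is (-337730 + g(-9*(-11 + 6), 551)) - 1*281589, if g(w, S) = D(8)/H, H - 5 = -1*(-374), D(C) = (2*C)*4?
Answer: -234721837/379 ≈ -6.1932e+5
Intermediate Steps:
D(C) = 8*C
H = 379 (H = 5 - 1*(-374) = 5 + 374 = 379)
g(w, S) = 64/379 (g(w, S) = (8*8)/379 = 64*(1/379) = 64/379)
(-337730 + g(-9*(-11 + 6), 551)) - 1*281589 = (-337730 + 64/379) - 1*281589 = -127999606/379 - 281589 = -234721837/379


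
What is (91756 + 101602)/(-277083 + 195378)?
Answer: -193358/81705 ≈ -2.3665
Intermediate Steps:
(91756 + 101602)/(-277083 + 195378) = 193358/(-81705) = 193358*(-1/81705) = -193358/81705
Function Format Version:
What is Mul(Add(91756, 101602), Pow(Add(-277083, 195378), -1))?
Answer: Rational(-193358, 81705) ≈ -2.3665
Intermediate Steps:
Mul(Add(91756, 101602), Pow(Add(-277083, 195378), -1)) = Mul(193358, Pow(-81705, -1)) = Mul(193358, Rational(-1, 81705)) = Rational(-193358, 81705)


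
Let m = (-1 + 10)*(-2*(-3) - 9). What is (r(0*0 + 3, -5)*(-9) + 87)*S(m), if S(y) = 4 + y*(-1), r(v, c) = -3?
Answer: 3534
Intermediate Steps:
m = -27 (m = 9*(6 - 9) = 9*(-3) = -27)
S(y) = 4 - y
(r(0*0 + 3, -5)*(-9) + 87)*S(m) = (-3*(-9) + 87)*(4 - 1*(-27)) = (27 + 87)*(4 + 27) = 114*31 = 3534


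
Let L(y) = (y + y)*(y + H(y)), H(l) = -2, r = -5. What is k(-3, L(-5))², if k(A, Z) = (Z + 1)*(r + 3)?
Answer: 20164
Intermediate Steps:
L(y) = 2*y*(-2 + y) (L(y) = (y + y)*(y - 2) = (2*y)*(-2 + y) = 2*y*(-2 + y))
k(A, Z) = -2 - 2*Z (k(A, Z) = (Z + 1)*(-5 + 3) = (1 + Z)*(-2) = -2 - 2*Z)
k(-3, L(-5))² = (-2 - 4*(-5)*(-2 - 5))² = (-2 - 4*(-5)*(-7))² = (-2 - 2*70)² = (-2 - 140)² = (-142)² = 20164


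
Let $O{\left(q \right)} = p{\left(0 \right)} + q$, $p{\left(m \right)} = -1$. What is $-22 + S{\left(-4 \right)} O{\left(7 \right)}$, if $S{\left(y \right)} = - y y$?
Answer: $-118$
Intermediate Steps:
$S{\left(y \right)} = - y^{2}$
$O{\left(q \right)} = -1 + q$
$-22 + S{\left(-4 \right)} O{\left(7 \right)} = -22 + - \left(-4\right)^{2} \left(-1 + 7\right) = -22 + \left(-1\right) 16 \cdot 6 = -22 - 96 = -118$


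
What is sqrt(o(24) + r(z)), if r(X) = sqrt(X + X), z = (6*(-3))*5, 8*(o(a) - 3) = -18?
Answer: sqrt(3 + 24*I*sqrt(5))/2 ≈ 2.6634 + 2.5187*I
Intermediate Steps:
o(a) = 3/4 (o(a) = 3 + (1/8)*(-18) = 3 - 9/4 = 3/4)
z = -90 (z = -18*5 = -90)
r(X) = sqrt(2)*sqrt(X) (r(X) = sqrt(2*X) = sqrt(2)*sqrt(X))
sqrt(o(24) + r(z)) = sqrt(3/4 + sqrt(2)*sqrt(-90)) = sqrt(3/4 + sqrt(2)*(3*I*sqrt(10))) = sqrt(3/4 + 6*I*sqrt(5))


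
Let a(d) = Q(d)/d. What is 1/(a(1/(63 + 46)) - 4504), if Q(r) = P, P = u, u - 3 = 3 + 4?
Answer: -1/3414 ≈ -0.00029291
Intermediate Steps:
u = 10 (u = 3 + (3 + 4) = 3 + 7 = 10)
P = 10
Q(r) = 10
a(d) = 10/d
1/(a(1/(63 + 46)) - 4504) = 1/(10/(1/(63 + 46)) - 4504) = 1/(10/(1/109) - 4504) = 1/(10*109 - 4504) = 1/(1090 - 4504) = 1/(-3414) = -1/3414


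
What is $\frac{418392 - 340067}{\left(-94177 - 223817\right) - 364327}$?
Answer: $- \frac{78325}{682321} \approx -0.11479$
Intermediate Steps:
$\frac{418392 - 340067}{\left(-94177 - 223817\right) - 364327} = \frac{78325}{\left(-94177 - 223817\right) - 364327} = \frac{78325}{-317994 - 364327} = \frac{78325}{-682321} = 78325 \left(- \frac{1}{682321}\right) = - \frac{78325}{682321}$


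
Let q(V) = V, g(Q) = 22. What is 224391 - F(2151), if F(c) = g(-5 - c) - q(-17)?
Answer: 224352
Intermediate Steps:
F(c) = 39 (F(c) = 22 - 1*(-17) = 22 + 17 = 39)
224391 - F(2151) = 224391 - 1*39 = 224391 - 39 = 224352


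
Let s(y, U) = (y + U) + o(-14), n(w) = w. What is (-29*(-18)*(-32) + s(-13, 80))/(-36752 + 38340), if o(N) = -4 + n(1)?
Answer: -4160/397 ≈ -10.479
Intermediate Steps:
o(N) = -3 (o(N) = -4 + 1 = -3)
s(y, U) = -3 + U + y (s(y, U) = (y + U) - 3 = (U + y) - 3 = -3 + U + y)
(-29*(-18)*(-32) + s(-13, 80))/(-36752 + 38340) = (-29*(-18)*(-32) + (-3 + 80 - 13))/(-36752 + 38340) = (522*(-32) + 64)/1588 = (-16704 + 64)*(1/1588) = -16640*1/1588 = -4160/397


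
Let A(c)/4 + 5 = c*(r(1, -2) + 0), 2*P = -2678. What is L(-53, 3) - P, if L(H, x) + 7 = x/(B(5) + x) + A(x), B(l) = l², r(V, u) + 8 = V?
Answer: 34387/28 ≈ 1228.1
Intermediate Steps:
r(V, u) = -8 + V
P = -1339 (P = (½)*(-2678) = -1339)
A(c) = -20 - 28*c (A(c) = -20 + 4*(c*((-8 + 1) + 0)) = -20 + 4*(c*(-7 + 0)) = -20 + 4*(c*(-7)) = -20 + 4*(-7*c) = -20 - 28*c)
L(H, x) = -27 - 28*x + x/(25 + x) (L(H, x) = -7 + (x/(5² + x) + (-20 - 28*x)) = -7 + (x/(25 + x) + (-20 - 28*x)) = -7 + (-20 - 28*x + x/(25 + x)) = -27 - 28*x + x/(25 + x))
L(-53, 3) - P = (-675 - 726*3 - 28*3²)/(25 + 3) - 1*(-1339) = (-675 - 2178 - 28*9)/28 + 1339 = (-675 - 2178 - 252)/28 + 1339 = (1/28)*(-3105) + 1339 = -3105/28 + 1339 = 34387/28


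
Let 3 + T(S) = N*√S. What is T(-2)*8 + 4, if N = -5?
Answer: -20 - 40*I*√2 ≈ -20.0 - 56.569*I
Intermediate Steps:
T(S) = -3 - 5*√S
T(-2)*8 + 4 = (-3 - 5*I*√2)*8 + 4 = (-24 - 40*I*√2) + 4 = -20 - 40*I*√2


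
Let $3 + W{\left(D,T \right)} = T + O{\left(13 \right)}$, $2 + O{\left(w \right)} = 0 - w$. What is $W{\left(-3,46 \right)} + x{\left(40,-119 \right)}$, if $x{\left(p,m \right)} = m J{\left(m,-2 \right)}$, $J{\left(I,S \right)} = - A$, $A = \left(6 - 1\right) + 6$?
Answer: $1337$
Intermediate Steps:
$O{\left(w \right)} = -2 - w$ ($O{\left(w \right)} = -2 + \left(0 - w\right) = -2 - w$)
$A = 11$ ($A = 5 + 6 = 11$)
$J{\left(I,S \right)} = -11$ ($J{\left(I,S \right)} = \left(-1\right) 11 = -11$)
$W{\left(D,T \right)} = -18 + T$ ($W{\left(D,T \right)} = -3 + \left(T - 15\right) = -3 + \left(-15 + T\right) = -18 + T$)
$x{\left(p,m \right)} = - 11 m$ ($x{\left(p,m \right)} = m \left(-11\right) = - 11 m$)
$W{\left(-3,46 \right)} + x{\left(40,-119 \right)} = \left(-18 + 46\right) - -1309 = 28 + 1309 = 1337$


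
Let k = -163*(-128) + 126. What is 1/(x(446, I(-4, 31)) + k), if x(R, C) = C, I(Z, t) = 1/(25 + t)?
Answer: 56/1175441 ≈ 4.7642e-5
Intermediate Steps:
k = 20990 (k = 20864 + 126 = 20990)
1/(x(446, I(-4, 31)) + k) = 1/(1/(25 + 31) + 20990) = 1/(1/56 + 20990) = 1/(1175441/56) = 56/1175441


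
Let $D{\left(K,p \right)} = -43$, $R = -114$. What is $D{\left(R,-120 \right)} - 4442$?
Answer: $-4485$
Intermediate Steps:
$D{\left(R,-120 \right)} - 4442 = -43 - 4442 = -4485$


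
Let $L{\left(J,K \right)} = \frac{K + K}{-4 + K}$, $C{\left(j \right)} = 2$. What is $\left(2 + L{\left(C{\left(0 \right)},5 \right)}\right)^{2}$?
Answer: $144$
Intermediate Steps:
$L{\left(J,K \right)} = \frac{2 K}{-4 + K}$
$\left(2 + L{\left(C{\left(0 \right)},5 \right)}\right)^{2} = \left(2 + 2 \cdot 5 \frac{1}{-4 + 5}\right)^{2} = \left(2 + 2 \cdot 5 \cdot 1^{-1}\right)^{2} = \left(2 + 2 \cdot 5 \cdot 1\right)^{2} = \left(2 + 10\right)^{2} = 12^{2} = 144$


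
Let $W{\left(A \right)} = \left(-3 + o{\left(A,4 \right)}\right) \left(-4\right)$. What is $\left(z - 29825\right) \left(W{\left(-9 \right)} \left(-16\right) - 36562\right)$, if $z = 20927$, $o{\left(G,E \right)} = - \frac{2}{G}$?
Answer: $\frac{980731628}{3} \approx 3.2691 \cdot 10^{8}$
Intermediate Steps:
$W{\left(A \right)} = 12 + \frac{8}{A}$ ($W{\left(A \right)} = \left(-3 - \frac{2}{A}\right) \left(-4\right) = 12 + \frac{8}{A}$)
$\left(z - 29825\right) \left(W{\left(-9 \right)} \left(-16\right) - 36562\right) = \left(20927 - 29825\right) \left(\left(12 + \frac{8}{-9}\right) \left(-16\right) - 36562\right) = - 8898 \left(\left(12 + 8 \left(- \frac{1}{9}\right)\right) \left(-16\right) - 36562\right) = - 8898 \left(\left(12 - \frac{8}{9}\right) \left(-16\right) - 36562\right) = - 8898 \left(\frac{100}{9} \left(-16\right) - 36562\right) = - 8898 \left(- \frac{1600}{9} - 36562\right) = \left(-8898\right) \left(- \frac{330658}{9}\right) = \frac{980731628}{3}$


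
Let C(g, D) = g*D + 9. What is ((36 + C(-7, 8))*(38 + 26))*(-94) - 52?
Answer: 66124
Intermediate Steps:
C(g, D) = 9 + D*g (C(g, D) = D*g + 9 = 9 + D*g)
((36 + C(-7, 8))*(38 + 26))*(-94) - 52 = ((36 + (9 + 8*(-7)))*(38 + 26))*(-94) - 52 = ((36 + (9 - 56))*64)*(-94) - 52 = ((36 - 47)*64)*(-94) - 52 = -11*64*(-94) - 52 = -704*(-94) - 52 = 66176 - 52 = 66124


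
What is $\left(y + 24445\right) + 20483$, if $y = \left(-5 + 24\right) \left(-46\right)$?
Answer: $44054$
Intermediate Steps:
$y = -874$ ($y = 19 \left(-46\right) = -874$)
$\left(y + 24445\right) + 20483 = \left(-874 + 24445\right) + 20483 = 23571 + 20483 = 44054$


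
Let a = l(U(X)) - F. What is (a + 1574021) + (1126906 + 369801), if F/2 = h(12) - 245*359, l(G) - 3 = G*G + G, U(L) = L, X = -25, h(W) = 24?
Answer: 3247193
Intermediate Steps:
l(G) = 3 + G + G² (l(G) = 3 + (G*G + G) = 3 + (G² + G) = 3 + (G + G²) = 3 + G + G²)
F = -175862 (F = 2*(24 - 245*359) = 2*(24 - 87955) = 2*(-87931) = -175862)
a = 176465 (a = (3 - 25 + (-25)²) - 1*(-175862) = (3 - 25 + 625) + 175862 = 603 + 175862 = 176465)
(a + 1574021) + (1126906 + 369801) = (176465 + 1574021) + (1126906 + 369801) = 1750486 + 1496707 = 3247193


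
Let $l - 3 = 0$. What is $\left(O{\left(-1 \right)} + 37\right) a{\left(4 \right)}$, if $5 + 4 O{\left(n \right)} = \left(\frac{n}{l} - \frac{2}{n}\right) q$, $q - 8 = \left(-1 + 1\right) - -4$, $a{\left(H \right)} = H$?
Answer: $163$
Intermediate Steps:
$l = 3$ ($l = 3 + 0 = 3$)
$q = 12$ ($q = 8 + \left(\left(-1 + 1\right) - -4\right) = 8 + \left(0 + 4\right) = 8 + 4 = 12$)
$O{\left(n \right)} = - \frac{5}{4} + n - \frac{6}{n}$ ($O{\left(n \right)} = - \frac{5}{4} + \frac{\left(\frac{n}{3} - \frac{2}{n}\right) 12}{4} = - \frac{5}{4} + \frac{\left(- \frac{2}{n} + \frac{n}{3}\right) 12}{4} = - \frac{5}{4} + \frac{- \frac{24}{n} + 4 n}{4} = - \frac{5}{4} + \left(n - \frac{6}{n}\right) = - \frac{5}{4} + n - \frac{6}{n}$)
$\left(O{\left(-1 \right)} + 37\right) a{\left(4 \right)} = \left(\left(- \frac{5}{4} - 1 - \frac{6}{-1}\right) + 37\right) 4 = \left(\left(- \frac{5}{4} - 1 - -6\right) + 37\right) 4 = \left(\left(- \frac{5}{4} - 1 + 6\right) + 37\right) 4 = \left(\frac{15}{4} + 37\right) 4 = \frac{163}{4} \cdot 4 = 163$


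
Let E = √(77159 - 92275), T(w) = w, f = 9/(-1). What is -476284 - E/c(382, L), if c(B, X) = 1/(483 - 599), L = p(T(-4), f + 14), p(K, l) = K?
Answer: -476284 + 232*I*√3779 ≈ -4.7628e+5 + 14262.0*I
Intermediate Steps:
f = -9 (f = 9*(-1) = -9)
L = -4
E = 2*I*√3779 (E = √(-15116) = 2*I*√3779 ≈ 122.95*I)
c(B, X) = -1/116 (c(B, X) = 1/(-116) = -1/116)
-476284 - E/c(382, L) = -476284 - 2*I*√3779/(-1/116) = -476284 - 2*I*√3779*(-116) = -476284 - (-232)*I*√3779 = -476284 + 232*I*√3779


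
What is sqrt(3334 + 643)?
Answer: sqrt(3977) ≈ 63.063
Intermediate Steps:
sqrt(3334 + 643) = sqrt(3977)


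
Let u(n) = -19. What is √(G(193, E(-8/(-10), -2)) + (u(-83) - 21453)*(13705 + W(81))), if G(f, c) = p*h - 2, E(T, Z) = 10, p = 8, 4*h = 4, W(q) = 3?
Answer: I*√294338170 ≈ 17156.0*I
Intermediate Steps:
h = 1 (h = (¼)*4 = 1)
G(f, c) = 6 (G(f, c) = 8*1 - 2 = 8 - 2 = 6)
√(G(193, E(-8/(-10), -2)) + (u(-83) - 21453)*(13705 + W(81))) = √(6 + (-19 - 21453)*(13705 + 3)) = √(6 - 21472*13708) = √(6 - 294338176) = √(-294338170) = I*√294338170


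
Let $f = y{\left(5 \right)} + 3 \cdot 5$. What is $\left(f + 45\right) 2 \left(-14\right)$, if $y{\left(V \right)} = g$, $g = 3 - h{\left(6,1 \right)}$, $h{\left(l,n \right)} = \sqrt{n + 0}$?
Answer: $-1736$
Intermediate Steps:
$h{\left(l,n \right)} = \sqrt{n}$
$g = 2$ ($g = 3 - \sqrt{1} = 3 - 1 = 2$)
$y{\left(V \right)} = 2$
$f = 17$ ($f = 2 + 3 \cdot 5 = 2 + 15 = 17$)
$\left(f + 45\right) 2 \left(-14\right) = \left(17 + 45\right) 2 \left(-14\right) = 62 \left(-28\right) = -1736$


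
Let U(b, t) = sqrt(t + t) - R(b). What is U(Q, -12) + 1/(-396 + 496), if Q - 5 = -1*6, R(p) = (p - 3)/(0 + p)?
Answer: -399/100 + 2*I*sqrt(6) ≈ -3.99 + 4.899*I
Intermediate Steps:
R(p) = (-3 + p)/p
Q = -1 (Q = 5 - 1*6 = 5 - 6 = -1)
U(b, t) = sqrt(2)*sqrt(t) - (-3 + b)/b (U(b, t) = sqrt(t + t) - (-3 + b)/b = sqrt(2*t) - (-3 + b)/b = sqrt(2)*sqrt(t) - (-3 + b)/b)
U(Q, -12) + 1/(-396 + 496) = (-1 + 3/(-1) + sqrt(2)*sqrt(-12)) + 1/(-396 + 496) = (-1 + 3*(-1) + sqrt(2)*(2*I*sqrt(3))) + 1/100 = (-1 - 3 + 2*I*sqrt(6)) + 1/100 = (-4 + 2*I*sqrt(6)) + 1/100 = -399/100 + 2*I*sqrt(6)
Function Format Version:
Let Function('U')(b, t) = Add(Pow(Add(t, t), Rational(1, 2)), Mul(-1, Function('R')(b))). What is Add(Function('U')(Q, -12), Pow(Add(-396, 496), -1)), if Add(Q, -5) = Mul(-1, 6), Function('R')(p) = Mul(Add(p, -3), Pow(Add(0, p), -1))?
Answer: Add(Rational(-399, 100), Mul(2, I, Pow(6, Rational(1, 2)))) ≈ Add(-3.9900, Mul(4.8990, I))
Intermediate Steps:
Function('R')(p) = Mul(Pow(p, -1), Add(-3, p)) (Function('R')(p) = Mul(Add(-3, p), Pow(p, -1)) = Mul(Pow(p, -1), Add(-3, p)))
Q = -1 (Q = Add(5, Mul(-1, 6)) = Add(5, -6) = -1)
Function('U')(b, t) = Add(Mul(Pow(2, Rational(1, 2)), Pow(t, Rational(1, 2))), Mul(-1, Pow(b, -1), Add(-3, b))) (Function('U')(b, t) = Add(Pow(Add(t, t), Rational(1, 2)), Mul(-1, Mul(Pow(b, -1), Add(-3, b)))) = Add(Pow(Mul(2, t), Rational(1, 2)), Mul(-1, Pow(b, -1), Add(-3, b))) = Add(Mul(Pow(2, Rational(1, 2)), Pow(t, Rational(1, 2))), Mul(-1, Pow(b, -1), Add(-3, b))))
Add(Function('U')(Q, -12), Pow(Add(-396, 496), -1)) = Add(Add(-1, Mul(3, Pow(-1, -1)), Mul(Pow(2, Rational(1, 2)), Pow(-12, Rational(1, 2)))), Pow(Add(-396, 496), -1)) = Add(Add(-1, Mul(3, -1), Mul(Pow(2, Rational(1, 2)), Mul(2, I, Pow(3, Rational(1, 2))))), Pow(100, -1)) = Add(Add(-1, -3, Mul(2, I, Pow(6, Rational(1, 2)))), Rational(1, 100)) = Add(Add(-4, Mul(2, I, Pow(6, Rational(1, 2)))), Rational(1, 100)) = Add(Rational(-399, 100), Mul(2, I, Pow(6, Rational(1, 2))))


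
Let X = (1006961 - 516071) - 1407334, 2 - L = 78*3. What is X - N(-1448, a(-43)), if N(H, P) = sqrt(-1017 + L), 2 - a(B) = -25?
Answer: -916444 - I*sqrt(1249) ≈ -9.1644e+5 - 35.341*I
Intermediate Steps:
L = -232 (L = 2 - 78*3 = 2 - 1*234 = 2 - 234 = -232)
X = -916444 (X = 490890 - 1407334 = -916444)
a(B) = 27 (a(B) = 2 - 1*(-25) = 2 + 25 = 27)
N(H, P) = I*sqrt(1249) (N(H, P) = sqrt(-1017 - 232) = sqrt(-1249) = I*sqrt(1249))
X - N(-1448, a(-43)) = -916444 - I*sqrt(1249)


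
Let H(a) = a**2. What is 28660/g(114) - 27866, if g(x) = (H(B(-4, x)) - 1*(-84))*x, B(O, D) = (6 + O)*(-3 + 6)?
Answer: -19058911/684 ≈ -27864.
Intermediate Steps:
B(O, D) = 18 + 3*O (B(O, D) = (6 + O)*3 = 18 + 3*O)
g(x) = 120*x (g(x) = ((18 + 3*(-4))**2 - 1*(-84))*x = ((18 - 12)**2 + 84)*x = (6**2 + 84)*x = (36 + 84)*x = 120*x)
28660/g(114) - 27866 = 28660/((120*114)) - 27866 = 28660/13680 - 27866 = 28660*(1/13680) - 27866 = 1433/684 - 27866 = -19058911/684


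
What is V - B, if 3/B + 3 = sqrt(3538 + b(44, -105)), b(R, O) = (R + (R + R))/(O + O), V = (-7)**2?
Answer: 6050842/123493 - 12*sqrt(270830)/123493 ≈ 48.947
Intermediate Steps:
V = 49
b(R, O) = 3*R/(2*O) (b(R, O) = (R + 2*R)/((2*O)) = (3*R)*(1/(2*O)) = 3*R/(2*O))
B = 3/(-3 + 4*sqrt(270830)/35) (B = 3/(-3 + sqrt(3538 + (3/2)*44/(-105))) = 3/(-3 + sqrt(3538 + (3/2)*44*(-1/105))) = 3/(-3 + sqrt(3538 - 22/35)) = 3/(-3 + sqrt(123808/35)) = 3/(-3 + 4*sqrt(270830)/35) ≈ 0.053120)
V - B = 49 - (315/123493 + 12*sqrt(270830)/123493) = 49 + (-315/123493 - 12*sqrt(270830)/123493) = 6050842/123493 - 12*sqrt(270830)/123493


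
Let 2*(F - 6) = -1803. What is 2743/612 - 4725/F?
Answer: 1188457/121788 ≈ 9.7584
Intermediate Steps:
F = -1791/2 (F = 6 + (½)*(-1803) = 6 - 1803/2 = -1791/2 ≈ -895.50)
2743/612 - 4725/F = 2743/612 - 4725/(-1791/2) = 2743*(1/612) - 4725*(-2/1791) = 2743/612 + 1050/199 = 1188457/121788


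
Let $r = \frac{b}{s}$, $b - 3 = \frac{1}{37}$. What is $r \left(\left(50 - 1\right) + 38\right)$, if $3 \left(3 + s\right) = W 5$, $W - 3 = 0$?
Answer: $\frac{4872}{37} \approx 131.68$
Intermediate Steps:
$W = 3$ ($W = 3 + 0 = 3$)
$b = \frac{112}{37}$ ($b = 3 + \frac{1}{37} = \frac{112}{37} \approx 3.027$)
$s = 2$ ($s = -3 + \frac{3 \cdot 5}{3} = -3 + \frac{1}{3} \cdot 15 = -3 + 5 = 2$)
$r = \frac{56}{37}$ ($r = \frac{112}{37 \cdot 2} = \frac{112}{37} \cdot \frac{1}{2} = \frac{56}{37} \approx 1.5135$)
$r \left(\left(50 - 1\right) + 38\right) = \frac{56 \left(\left(50 - 1\right) + 38\right)}{37} = \frac{56 \left(49 + 38\right)}{37} = \frac{56}{37} \cdot 87 = \frac{4872}{37}$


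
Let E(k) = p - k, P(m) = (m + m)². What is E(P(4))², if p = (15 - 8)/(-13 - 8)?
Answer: 37249/9 ≈ 4138.8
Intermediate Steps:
P(m) = 4*m² (P(m) = (2*m)² = 4*m²)
p = -⅓ (p = 7/(-21) = 7*(-1/21) = -⅓ ≈ -0.33333)
E(k) = -⅓ - k
E(P(4))² = (-⅓ - 4*4²)² = (-⅓ - 4*16)² = (-⅓ - 1*64)² = (-⅓ - 64)² = (-193/3)² = 37249/9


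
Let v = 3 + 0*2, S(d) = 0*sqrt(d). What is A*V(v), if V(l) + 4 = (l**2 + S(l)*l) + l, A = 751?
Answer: 6008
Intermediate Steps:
S(d) = 0
v = 3 (v = 3 + 0 = 3)
V(l) = -4 + l + l**2 (V(l) = -4 + ((l**2 + 0*l) + l) = -4 + ((l**2 + 0) + l) = -4 + (l**2 + l) = -4 + (l + l**2) = -4 + l + l**2)
A*V(v) = 751*(-4 + 3 + 3**2) = 751*(-4 + 3 + 9) = 751*8 = 6008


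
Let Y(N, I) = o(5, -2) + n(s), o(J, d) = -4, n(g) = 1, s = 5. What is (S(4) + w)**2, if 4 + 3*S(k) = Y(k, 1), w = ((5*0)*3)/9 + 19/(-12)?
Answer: 2209/144 ≈ 15.340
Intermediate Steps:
w = -19/12 (w = (0*3)*(1/9) + 19*(-1/12) = 0*(1/9) - 19/12 = 0 - 19/12 = -19/12 ≈ -1.5833)
Y(N, I) = -3 (Y(N, I) = -4 + 1 = -3)
S(k) = -7/3 (S(k) = -4/3 + (1/3)*(-3) = -4/3 - 1 = -7/3)
(S(4) + w)**2 = (-7/3 - 19/12)**2 = (-47/12)**2 = 2209/144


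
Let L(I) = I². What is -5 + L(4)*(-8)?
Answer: -133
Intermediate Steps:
-5 + L(4)*(-8) = -5 + 4²*(-8) = -5 + 16*(-8) = -5 - 128 = -133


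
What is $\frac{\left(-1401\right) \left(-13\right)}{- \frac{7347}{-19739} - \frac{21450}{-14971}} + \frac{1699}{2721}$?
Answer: $\frac{147937292385550}{14660239173} \approx 10091.0$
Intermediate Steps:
$\frac{\left(-1401\right) \left(-13\right)}{- \frac{7347}{-19739} - \frac{21450}{-14971}} + \frac{1699}{2721} = \frac{18213}{\left(-7347\right) \left(- \frac{1}{19739}\right) - - \frac{1950}{1361}} + 1699 \cdot \frac{1}{2721} = \frac{18213}{\frac{7347}{19739} + \frac{1950}{1361}} + \frac{1699}{2721} = \frac{18213}{\frac{48490317}{26864779}} + \frac{1699}{2721} = 18213 \cdot \frac{26864779}{48490317} + \frac{1699}{2721} = \frac{163096073309}{16163439} + \frac{1699}{2721} = \frac{147937292385550}{14660239173}$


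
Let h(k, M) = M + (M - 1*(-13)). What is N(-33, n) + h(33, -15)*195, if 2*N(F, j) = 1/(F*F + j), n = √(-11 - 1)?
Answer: (-13260*√3 + 7220069*I)/(2*(-1089*I + 2*√3)) ≈ -3315.0 - 1.4566e-6*I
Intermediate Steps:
n = 2*I*√3 (n = √(-12) = 2*I*√3 ≈ 3.4641*I)
h(k, M) = 13 + 2*M (h(k, M) = M + (M + 13) = M + (13 + M) = 13 + 2*M)
N(F, j) = 1/(2*(j + F²)) (N(F, j) = 1/(2*(F*F + j)) = 1/(2*(F² + j)) = 1/(2*(j + F²)))
N(-33, n) + h(33, -15)*195 = 1/(2*(2*I*√3 + (-33)²)) + (13 + 2*(-15))*195 = 1/(2*(2*I*√3 + 1089)) + (13 - 30)*195 = 1/(2*(1089 + 2*I*√3)) - 17*195 = 1/(2*(1089 + 2*I*√3)) - 3315 = -3315 + 1/(2*(1089 + 2*I*√3))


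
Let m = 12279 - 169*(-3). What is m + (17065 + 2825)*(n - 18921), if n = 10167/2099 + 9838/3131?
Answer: -2472158291317266/6571969 ≈ -3.7617e+8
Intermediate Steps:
n = 52482839/6571969 (n = 10167*(1/2099) + 9838*(1/3131) = 10167/2099 + 9838/3131 = 52482839/6571969 ≈ 7.9859)
m = 12786 (m = 12279 + 507 = 12786)
m + (17065 + 2825)*(n - 18921) = 12786 + (17065 + 2825)*(52482839/6571969 - 18921) = 12786 + 19890*(-124295742610/6571969) = 12786 - 2472242320512900/6571969 = -2472158291317266/6571969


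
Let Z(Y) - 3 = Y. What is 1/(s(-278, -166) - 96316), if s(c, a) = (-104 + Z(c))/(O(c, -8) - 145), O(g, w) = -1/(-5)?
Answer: -724/69730889 ≈ -1.0383e-5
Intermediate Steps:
Z(Y) = 3 + Y
O(g, w) = ⅕ (O(g, w) = -1*(-⅕) = ⅕)
s(c, a) = 505/724 - 5*c/724 (s(c, a) = (-104 + (3 + c))/(⅕ - 145) = (-101 + c)/(-724/5) = (-101 + c)*(-5/724) = 505/724 - 5*c/724)
1/(s(-278, -166) - 96316) = 1/((505/724 - 5/724*(-278)) - 96316) = 1/((505/724 + 695/362) - 96316) = 1/(1895/724 - 96316) = 1/(-69730889/724) = -724/69730889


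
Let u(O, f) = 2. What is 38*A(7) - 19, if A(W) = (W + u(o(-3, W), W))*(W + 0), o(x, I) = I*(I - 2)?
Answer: 2375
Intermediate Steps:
o(x, I) = I*(-2 + I)
A(W) = W*(2 + W) (A(W) = (W + 2)*(W + 0) = (2 + W)*W = W*(2 + W))
38*A(7) - 19 = 38*(7*(2 + 7)) - 19 = 38*(7*9) - 19 = 38*63 - 19 = 2394 - 19 = 2375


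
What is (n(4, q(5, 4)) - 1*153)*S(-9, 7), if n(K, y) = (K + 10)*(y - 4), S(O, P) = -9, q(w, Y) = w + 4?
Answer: 747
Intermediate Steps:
q(w, Y) = 4 + w
n(K, y) = (-4 + y)*(10 + K) (n(K, y) = (10 + K)*(-4 + y) = (-4 + y)*(10 + K))
(n(4, q(5, 4)) - 1*153)*S(-9, 7) = ((-40 - 4*4 + 10*(4 + 5) + 4*(4 + 5)) - 1*153)*(-9) = ((-40 - 16 + 10*9 + 4*9) - 153)*(-9) = ((-40 - 16 + 90 + 36) - 153)*(-9) = (70 - 153)*(-9) = -83*(-9) = 747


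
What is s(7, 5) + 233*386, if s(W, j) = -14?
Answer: 89924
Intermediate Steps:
s(7, 5) + 233*386 = -14 + 233*386 = -14 + 89938 = 89924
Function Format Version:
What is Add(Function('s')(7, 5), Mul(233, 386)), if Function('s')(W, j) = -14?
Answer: 89924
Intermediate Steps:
Add(Function('s')(7, 5), Mul(233, 386)) = Add(-14, Mul(233, 386)) = Add(-14, 89938) = 89924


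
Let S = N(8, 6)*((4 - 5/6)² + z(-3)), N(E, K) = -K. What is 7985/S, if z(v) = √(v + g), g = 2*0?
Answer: -17295510/134209 + 1724760*I*√3/134209 ≈ -128.87 + 22.259*I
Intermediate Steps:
g = 0
z(v) = √v (z(v) = √(v + 0) = √v)
S = -361/6 - 6*I*√3 (S = (-1*6)*((4 - 5/6)² + √(-3)) = -6*((4 - 5*⅙)² + I*√3) = -6*((4 - ⅚)² + I*√3) = -6*((19/6)² + I*√3) = -6*(361/36 + I*√3) = -361/6 - 6*I*√3 ≈ -60.167 - 10.392*I)
7985/S = 7985/(-361/6 - 6*I*√3)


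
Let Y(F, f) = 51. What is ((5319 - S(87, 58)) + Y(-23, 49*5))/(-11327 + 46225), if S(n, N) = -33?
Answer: 5403/34898 ≈ 0.15482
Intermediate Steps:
((5319 - S(87, 58)) + Y(-23, 49*5))/(-11327 + 46225) = ((5319 - 1*(-33)) + 51)/(-11327 + 46225) = ((5319 + 33) + 51)/34898 = (5352 + 51)*(1/34898) = 5403*(1/34898) = 5403/34898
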